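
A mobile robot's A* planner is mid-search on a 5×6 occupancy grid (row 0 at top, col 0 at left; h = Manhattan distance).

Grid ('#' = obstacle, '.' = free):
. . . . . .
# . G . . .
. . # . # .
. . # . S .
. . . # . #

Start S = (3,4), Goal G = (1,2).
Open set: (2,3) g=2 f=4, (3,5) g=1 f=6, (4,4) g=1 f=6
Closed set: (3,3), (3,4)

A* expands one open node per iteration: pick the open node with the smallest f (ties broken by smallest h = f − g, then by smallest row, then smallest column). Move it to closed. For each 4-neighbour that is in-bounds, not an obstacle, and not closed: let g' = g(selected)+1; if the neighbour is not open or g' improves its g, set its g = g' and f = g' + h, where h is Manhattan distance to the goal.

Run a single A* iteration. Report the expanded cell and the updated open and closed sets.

step 1: expand (2,3) (f=4, h=2) → closed; open now [(1,3) g=3 f=4, (3,5) g=1 f=6, (4,4) g=1 f=6]

expanded=(2,3); open=[(1,3) g=3 f=4, (3,5) g=1 f=6, (4,4) g=1 f=6]; closed=[(2,3), (3,3), (3,4)]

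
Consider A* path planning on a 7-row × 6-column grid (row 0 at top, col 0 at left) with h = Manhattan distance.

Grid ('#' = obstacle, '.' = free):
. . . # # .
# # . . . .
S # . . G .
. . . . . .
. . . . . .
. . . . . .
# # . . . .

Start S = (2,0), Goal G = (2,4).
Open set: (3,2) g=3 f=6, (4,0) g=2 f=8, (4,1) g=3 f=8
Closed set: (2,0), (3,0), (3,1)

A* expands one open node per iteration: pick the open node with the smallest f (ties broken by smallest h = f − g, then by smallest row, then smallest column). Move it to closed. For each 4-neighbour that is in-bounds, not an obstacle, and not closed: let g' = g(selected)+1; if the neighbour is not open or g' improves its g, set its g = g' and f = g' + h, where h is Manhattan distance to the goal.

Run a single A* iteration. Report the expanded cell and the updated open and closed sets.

expanded=(3,2); open=[(2,2) g=4 f=6, (3,3) g=4 f=6, (4,0) g=2 f=8, (4,1) g=3 f=8, (4,2) g=4 f=8]; closed=[(2,0), (3,0), (3,1), (3,2)]

step 1: expand (3,2) (f=6, h=3) → closed; open now [(2,2) g=4 f=6, (3,3) g=4 f=6, (4,0) g=2 f=8, (4,1) g=3 f=8, (4,2) g=4 f=8]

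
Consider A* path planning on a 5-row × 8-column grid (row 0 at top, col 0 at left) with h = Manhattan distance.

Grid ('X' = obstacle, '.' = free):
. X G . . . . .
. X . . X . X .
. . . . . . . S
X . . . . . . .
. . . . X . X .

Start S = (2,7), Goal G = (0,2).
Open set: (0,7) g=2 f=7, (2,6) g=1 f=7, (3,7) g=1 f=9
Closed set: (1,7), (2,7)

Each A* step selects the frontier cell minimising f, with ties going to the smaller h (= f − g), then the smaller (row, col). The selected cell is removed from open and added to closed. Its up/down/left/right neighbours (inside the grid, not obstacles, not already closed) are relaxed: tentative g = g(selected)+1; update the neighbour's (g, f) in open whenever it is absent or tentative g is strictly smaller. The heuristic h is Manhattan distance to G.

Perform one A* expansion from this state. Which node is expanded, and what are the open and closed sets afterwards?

expanded=(0,7); open=[(0,6) g=3 f=7, (2,6) g=1 f=7, (3,7) g=1 f=9]; closed=[(0,7), (1,7), (2,7)]

step 1: expand (0,7) (f=7, h=5) → closed; open now [(0,6) g=3 f=7, (2,6) g=1 f=7, (3,7) g=1 f=9]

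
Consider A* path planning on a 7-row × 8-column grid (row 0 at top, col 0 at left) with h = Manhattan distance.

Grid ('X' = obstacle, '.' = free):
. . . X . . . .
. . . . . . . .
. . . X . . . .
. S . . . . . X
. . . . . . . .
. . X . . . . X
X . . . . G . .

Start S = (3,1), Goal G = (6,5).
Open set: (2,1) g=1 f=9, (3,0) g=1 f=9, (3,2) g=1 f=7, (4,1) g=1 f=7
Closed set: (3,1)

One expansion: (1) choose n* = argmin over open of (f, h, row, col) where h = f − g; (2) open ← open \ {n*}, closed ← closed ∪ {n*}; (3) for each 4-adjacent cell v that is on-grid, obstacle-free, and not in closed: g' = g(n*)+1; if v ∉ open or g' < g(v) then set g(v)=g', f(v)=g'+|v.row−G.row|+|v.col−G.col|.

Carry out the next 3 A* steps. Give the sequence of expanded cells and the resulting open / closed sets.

order=[(3,2) → (3,3) → (3,4)]; open=[(2,1) g=1 f=9, (2,2) g=2 f=9, (2,4) g=4 f=9, (3,0) g=1 f=9, (3,5) g=4 f=7, (4,1) g=1 f=7, (4,2) g=2 f=7, (4,3) g=3 f=7, (4,4) g=4 f=7]; closed=[(3,1), (3,2), (3,3), (3,4)]

step 1: expand (3,2) (f=7, h=6) → closed; open now [(2,1) g=1 f=9, (2,2) g=2 f=9, (3,0) g=1 f=9, (3,3) g=2 f=7, (4,1) g=1 f=7, (4,2) g=2 f=7]
step 2: expand (3,3) (f=7, h=5) → closed; open now [(2,1) g=1 f=9, (2,2) g=2 f=9, (3,0) g=1 f=9, (3,4) g=3 f=7, (4,1) g=1 f=7, (4,2) g=2 f=7, (4,3) g=3 f=7]
step 3: expand (3,4) (f=7, h=4) → closed; open now [(2,1) g=1 f=9, (2,2) g=2 f=9, (2,4) g=4 f=9, (3,0) g=1 f=9, (3,5) g=4 f=7, (4,1) g=1 f=7, (4,2) g=2 f=7, (4,3) g=3 f=7, (4,4) g=4 f=7]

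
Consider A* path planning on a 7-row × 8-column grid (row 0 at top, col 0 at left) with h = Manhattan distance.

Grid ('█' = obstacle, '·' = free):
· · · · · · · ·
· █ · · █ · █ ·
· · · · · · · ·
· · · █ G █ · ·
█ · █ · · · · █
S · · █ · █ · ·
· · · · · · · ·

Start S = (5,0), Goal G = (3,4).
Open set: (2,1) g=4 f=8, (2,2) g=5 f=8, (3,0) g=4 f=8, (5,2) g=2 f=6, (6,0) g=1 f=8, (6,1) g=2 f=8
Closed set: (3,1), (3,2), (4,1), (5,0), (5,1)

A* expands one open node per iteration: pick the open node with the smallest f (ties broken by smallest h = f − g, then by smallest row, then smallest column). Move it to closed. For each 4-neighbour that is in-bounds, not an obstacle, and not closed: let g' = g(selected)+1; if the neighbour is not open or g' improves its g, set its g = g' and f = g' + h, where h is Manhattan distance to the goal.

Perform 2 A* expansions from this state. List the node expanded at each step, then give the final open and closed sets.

step 1: expand (5,2) (f=6, h=4) → closed; open now [(2,1) g=4 f=8, (2,2) g=5 f=8, (3,0) g=4 f=8, (6,0) g=1 f=8, (6,1) g=2 f=8, (6,2) g=3 f=8]
step 2: expand (2,2) (f=8, h=3) → closed; open now [(1,2) g=6 f=10, (2,1) g=4 f=8, (2,3) g=6 f=8, (3,0) g=4 f=8, (6,0) g=1 f=8, (6,1) g=2 f=8, (6,2) g=3 f=8]

order=[(5,2) → (2,2)]; open=[(1,2) g=6 f=10, (2,1) g=4 f=8, (2,3) g=6 f=8, (3,0) g=4 f=8, (6,0) g=1 f=8, (6,1) g=2 f=8, (6,2) g=3 f=8]; closed=[(2,2), (3,1), (3,2), (4,1), (5,0), (5,1), (5,2)]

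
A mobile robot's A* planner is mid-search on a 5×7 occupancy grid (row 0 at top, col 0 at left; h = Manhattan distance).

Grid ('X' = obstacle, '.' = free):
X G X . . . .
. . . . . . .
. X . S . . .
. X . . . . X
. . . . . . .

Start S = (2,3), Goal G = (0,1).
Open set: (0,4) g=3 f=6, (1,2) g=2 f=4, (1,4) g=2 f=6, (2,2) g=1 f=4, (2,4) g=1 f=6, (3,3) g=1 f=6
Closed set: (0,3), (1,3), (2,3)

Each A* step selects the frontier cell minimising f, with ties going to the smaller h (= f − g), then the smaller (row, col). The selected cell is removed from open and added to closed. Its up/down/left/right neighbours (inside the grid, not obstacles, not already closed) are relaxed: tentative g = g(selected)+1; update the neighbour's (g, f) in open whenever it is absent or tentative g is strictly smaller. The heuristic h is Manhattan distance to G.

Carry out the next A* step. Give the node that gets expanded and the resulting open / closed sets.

step 1: expand (1,2) (f=4, h=2) → closed; open now [(0,4) g=3 f=6, (1,1) g=3 f=4, (1,4) g=2 f=6, (2,2) g=1 f=4, (2,4) g=1 f=6, (3,3) g=1 f=6]

expanded=(1,2); open=[(0,4) g=3 f=6, (1,1) g=3 f=4, (1,4) g=2 f=6, (2,2) g=1 f=4, (2,4) g=1 f=6, (3,3) g=1 f=6]; closed=[(0,3), (1,2), (1,3), (2,3)]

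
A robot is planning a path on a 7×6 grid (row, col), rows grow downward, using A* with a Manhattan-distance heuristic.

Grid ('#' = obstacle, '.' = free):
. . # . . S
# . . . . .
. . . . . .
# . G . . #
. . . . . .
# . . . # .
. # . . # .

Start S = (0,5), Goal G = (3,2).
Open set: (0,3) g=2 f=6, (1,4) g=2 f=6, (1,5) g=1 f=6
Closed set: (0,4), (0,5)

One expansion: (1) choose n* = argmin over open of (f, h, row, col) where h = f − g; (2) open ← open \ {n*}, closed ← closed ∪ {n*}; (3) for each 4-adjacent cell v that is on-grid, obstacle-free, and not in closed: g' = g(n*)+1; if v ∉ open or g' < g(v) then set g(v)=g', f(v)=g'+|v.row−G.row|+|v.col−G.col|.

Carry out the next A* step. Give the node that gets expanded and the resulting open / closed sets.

expanded=(0,3); open=[(1,3) g=3 f=6, (1,4) g=2 f=6, (1,5) g=1 f=6]; closed=[(0,3), (0,4), (0,5)]

step 1: expand (0,3) (f=6, h=4) → closed; open now [(1,3) g=3 f=6, (1,4) g=2 f=6, (1,5) g=1 f=6]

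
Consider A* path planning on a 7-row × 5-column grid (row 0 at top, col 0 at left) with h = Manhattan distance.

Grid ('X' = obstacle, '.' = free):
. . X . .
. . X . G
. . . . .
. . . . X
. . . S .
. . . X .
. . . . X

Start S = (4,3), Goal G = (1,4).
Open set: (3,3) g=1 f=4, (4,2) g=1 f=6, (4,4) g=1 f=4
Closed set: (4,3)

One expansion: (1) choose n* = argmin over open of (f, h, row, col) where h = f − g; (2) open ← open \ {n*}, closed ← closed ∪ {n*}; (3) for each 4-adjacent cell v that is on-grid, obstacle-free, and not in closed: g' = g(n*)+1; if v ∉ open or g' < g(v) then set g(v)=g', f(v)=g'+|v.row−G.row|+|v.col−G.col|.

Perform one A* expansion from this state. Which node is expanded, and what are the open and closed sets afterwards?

step 1: expand (3,3) (f=4, h=3) → closed; open now [(2,3) g=2 f=4, (3,2) g=2 f=6, (4,2) g=1 f=6, (4,4) g=1 f=4]

expanded=(3,3); open=[(2,3) g=2 f=4, (3,2) g=2 f=6, (4,2) g=1 f=6, (4,4) g=1 f=4]; closed=[(3,3), (4,3)]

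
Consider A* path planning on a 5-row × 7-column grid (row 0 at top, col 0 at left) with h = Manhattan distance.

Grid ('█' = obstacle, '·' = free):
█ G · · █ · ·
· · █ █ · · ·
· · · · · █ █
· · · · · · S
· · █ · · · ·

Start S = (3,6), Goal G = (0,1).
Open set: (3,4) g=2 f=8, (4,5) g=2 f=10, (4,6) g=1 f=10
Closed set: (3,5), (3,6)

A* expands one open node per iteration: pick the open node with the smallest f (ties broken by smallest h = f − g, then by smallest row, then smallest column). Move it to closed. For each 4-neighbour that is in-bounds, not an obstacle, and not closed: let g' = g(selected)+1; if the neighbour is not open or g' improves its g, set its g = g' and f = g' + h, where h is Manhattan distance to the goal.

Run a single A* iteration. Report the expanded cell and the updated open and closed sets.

expanded=(3,4); open=[(2,4) g=3 f=8, (3,3) g=3 f=8, (4,4) g=3 f=10, (4,5) g=2 f=10, (4,6) g=1 f=10]; closed=[(3,4), (3,5), (3,6)]

step 1: expand (3,4) (f=8, h=6) → closed; open now [(2,4) g=3 f=8, (3,3) g=3 f=8, (4,4) g=3 f=10, (4,5) g=2 f=10, (4,6) g=1 f=10]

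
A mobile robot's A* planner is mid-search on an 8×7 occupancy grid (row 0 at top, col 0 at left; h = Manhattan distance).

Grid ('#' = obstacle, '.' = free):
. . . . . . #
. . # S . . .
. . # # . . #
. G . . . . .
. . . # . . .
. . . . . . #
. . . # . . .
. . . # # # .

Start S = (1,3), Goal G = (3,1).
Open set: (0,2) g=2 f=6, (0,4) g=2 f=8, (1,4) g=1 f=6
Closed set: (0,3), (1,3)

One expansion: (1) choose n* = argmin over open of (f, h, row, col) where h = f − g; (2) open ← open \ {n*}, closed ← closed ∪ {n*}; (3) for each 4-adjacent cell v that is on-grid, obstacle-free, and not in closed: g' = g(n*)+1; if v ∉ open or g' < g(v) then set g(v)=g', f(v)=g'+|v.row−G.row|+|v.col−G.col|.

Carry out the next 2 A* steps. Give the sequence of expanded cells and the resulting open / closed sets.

order=[(0,2) → (0,1)]; open=[(0,0) g=4 f=8, (0,4) g=2 f=8, (1,1) g=4 f=6, (1,4) g=1 f=6]; closed=[(0,1), (0,2), (0,3), (1,3)]

step 1: expand (0,2) (f=6, h=4) → closed; open now [(0,1) g=3 f=6, (0,4) g=2 f=8, (1,4) g=1 f=6]
step 2: expand (0,1) (f=6, h=3) → closed; open now [(0,0) g=4 f=8, (0,4) g=2 f=8, (1,1) g=4 f=6, (1,4) g=1 f=6]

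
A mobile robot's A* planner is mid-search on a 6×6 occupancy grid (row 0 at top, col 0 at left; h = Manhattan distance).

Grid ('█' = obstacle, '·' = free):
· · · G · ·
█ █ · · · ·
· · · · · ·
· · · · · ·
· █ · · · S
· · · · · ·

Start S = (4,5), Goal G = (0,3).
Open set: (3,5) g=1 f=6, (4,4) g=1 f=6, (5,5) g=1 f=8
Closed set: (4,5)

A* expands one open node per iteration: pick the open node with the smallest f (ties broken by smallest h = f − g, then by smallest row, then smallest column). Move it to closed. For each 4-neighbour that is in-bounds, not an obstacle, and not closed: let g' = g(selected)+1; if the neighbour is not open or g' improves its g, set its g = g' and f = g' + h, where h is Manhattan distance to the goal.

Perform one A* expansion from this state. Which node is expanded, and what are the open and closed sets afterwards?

step 1: expand (3,5) (f=6, h=5) → closed; open now [(2,5) g=2 f=6, (3,4) g=2 f=6, (4,4) g=1 f=6, (5,5) g=1 f=8]

expanded=(3,5); open=[(2,5) g=2 f=6, (3,4) g=2 f=6, (4,4) g=1 f=6, (5,5) g=1 f=8]; closed=[(3,5), (4,5)]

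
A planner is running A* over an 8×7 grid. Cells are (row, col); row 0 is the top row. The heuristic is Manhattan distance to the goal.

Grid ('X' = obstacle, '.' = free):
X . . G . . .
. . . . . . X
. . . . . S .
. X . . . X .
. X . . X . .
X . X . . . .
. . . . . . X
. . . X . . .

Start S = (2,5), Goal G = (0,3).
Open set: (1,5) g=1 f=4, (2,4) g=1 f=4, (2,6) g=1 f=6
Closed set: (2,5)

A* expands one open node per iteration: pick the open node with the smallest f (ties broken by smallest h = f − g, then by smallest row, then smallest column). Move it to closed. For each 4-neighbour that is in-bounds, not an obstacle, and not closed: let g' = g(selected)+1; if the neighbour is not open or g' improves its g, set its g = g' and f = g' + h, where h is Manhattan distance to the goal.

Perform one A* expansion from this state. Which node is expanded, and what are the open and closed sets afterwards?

step 1: expand (1,5) (f=4, h=3) → closed; open now [(0,5) g=2 f=4, (1,4) g=2 f=4, (2,4) g=1 f=4, (2,6) g=1 f=6]

expanded=(1,5); open=[(0,5) g=2 f=4, (1,4) g=2 f=4, (2,4) g=1 f=4, (2,6) g=1 f=6]; closed=[(1,5), (2,5)]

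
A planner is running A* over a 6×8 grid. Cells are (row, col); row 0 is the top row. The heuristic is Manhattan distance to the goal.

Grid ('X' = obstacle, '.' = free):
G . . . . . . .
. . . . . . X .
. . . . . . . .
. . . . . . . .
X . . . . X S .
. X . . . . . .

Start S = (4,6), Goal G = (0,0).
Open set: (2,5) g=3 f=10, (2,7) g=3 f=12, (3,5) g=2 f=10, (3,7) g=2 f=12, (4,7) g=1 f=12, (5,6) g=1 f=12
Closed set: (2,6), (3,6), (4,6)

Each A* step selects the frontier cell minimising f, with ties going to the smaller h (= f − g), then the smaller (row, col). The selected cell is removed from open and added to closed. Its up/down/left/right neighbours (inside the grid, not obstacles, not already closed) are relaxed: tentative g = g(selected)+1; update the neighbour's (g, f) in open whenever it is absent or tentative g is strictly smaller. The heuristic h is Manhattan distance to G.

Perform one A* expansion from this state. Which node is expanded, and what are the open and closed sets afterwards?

expanded=(2,5); open=[(1,5) g=4 f=10, (2,4) g=4 f=10, (2,7) g=3 f=12, (3,5) g=2 f=10, (3,7) g=2 f=12, (4,7) g=1 f=12, (5,6) g=1 f=12]; closed=[(2,5), (2,6), (3,6), (4,6)]

step 1: expand (2,5) (f=10, h=7) → closed; open now [(1,5) g=4 f=10, (2,4) g=4 f=10, (2,7) g=3 f=12, (3,5) g=2 f=10, (3,7) g=2 f=12, (4,7) g=1 f=12, (5,6) g=1 f=12]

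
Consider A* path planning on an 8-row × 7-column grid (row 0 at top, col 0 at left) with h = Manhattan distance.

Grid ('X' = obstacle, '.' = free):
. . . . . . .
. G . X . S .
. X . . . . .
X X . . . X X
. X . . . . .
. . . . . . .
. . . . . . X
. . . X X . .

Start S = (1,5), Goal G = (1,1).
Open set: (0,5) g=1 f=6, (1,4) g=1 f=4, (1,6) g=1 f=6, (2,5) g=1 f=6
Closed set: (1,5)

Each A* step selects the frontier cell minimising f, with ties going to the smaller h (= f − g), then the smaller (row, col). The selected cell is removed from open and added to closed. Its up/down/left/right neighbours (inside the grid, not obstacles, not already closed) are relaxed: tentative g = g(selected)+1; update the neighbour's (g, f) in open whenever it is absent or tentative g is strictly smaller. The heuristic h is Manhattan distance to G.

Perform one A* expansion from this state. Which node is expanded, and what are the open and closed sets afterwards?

step 1: expand (1,4) (f=4, h=3) → closed; open now [(0,4) g=2 f=6, (0,5) g=1 f=6, (1,6) g=1 f=6, (2,4) g=2 f=6, (2,5) g=1 f=6]

expanded=(1,4); open=[(0,4) g=2 f=6, (0,5) g=1 f=6, (1,6) g=1 f=6, (2,4) g=2 f=6, (2,5) g=1 f=6]; closed=[(1,4), (1,5)]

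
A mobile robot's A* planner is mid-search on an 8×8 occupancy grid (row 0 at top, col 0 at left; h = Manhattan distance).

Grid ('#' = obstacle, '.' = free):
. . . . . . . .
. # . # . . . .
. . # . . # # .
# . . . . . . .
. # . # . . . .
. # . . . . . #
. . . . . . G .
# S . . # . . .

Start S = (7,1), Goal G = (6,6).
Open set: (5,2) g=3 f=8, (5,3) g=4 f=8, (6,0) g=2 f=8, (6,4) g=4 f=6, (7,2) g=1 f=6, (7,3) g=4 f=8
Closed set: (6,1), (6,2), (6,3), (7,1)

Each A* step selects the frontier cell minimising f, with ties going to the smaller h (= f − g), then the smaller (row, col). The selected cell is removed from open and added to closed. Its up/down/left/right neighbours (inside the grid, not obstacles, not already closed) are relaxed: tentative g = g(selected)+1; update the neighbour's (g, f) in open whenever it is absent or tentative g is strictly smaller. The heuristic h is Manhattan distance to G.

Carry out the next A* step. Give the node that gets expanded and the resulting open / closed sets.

expanded=(6,4); open=[(5,2) g=3 f=8, (5,3) g=4 f=8, (5,4) g=5 f=8, (6,0) g=2 f=8, (6,5) g=5 f=6, (7,2) g=1 f=6, (7,3) g=4 f=8]; closed=[(6,1), (6,2), (6,3), (6,4), (7,1)]

step 1: expand (6,4) (f=6, h=2) → closed; open now [(5,2) g=3 f=8, (5,3) g=4 f=8, (5,4) g=5 f=8, (6,0) g=2 f=8, (6,5) g=5 f=6, (7,2) g=1 f=6, (7,3) g=4 f=8]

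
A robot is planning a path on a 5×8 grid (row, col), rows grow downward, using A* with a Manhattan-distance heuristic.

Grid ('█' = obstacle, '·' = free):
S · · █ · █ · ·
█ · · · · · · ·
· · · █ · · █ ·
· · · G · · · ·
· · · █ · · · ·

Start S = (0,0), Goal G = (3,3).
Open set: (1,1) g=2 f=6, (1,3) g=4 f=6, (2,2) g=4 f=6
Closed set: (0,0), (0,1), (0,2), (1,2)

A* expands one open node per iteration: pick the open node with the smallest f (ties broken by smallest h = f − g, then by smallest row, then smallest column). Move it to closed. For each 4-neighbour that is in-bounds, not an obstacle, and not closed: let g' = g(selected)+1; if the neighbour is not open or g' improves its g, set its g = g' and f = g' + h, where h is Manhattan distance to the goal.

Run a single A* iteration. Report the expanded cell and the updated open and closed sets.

step 1: expand (1,3) (f=6, h=2) → closed; open now [(1,1) g=2 f=6, (1,4) g=5 f=8, (2,2) g=4 f=6]

expanded=(1,3); open=[(1,1) g=2 f=6, (1,4) g=5 f=8, (2,2) g=4 f=6]; closed=[(0,0), (0,1), (0,2), (1,2), (1,3)]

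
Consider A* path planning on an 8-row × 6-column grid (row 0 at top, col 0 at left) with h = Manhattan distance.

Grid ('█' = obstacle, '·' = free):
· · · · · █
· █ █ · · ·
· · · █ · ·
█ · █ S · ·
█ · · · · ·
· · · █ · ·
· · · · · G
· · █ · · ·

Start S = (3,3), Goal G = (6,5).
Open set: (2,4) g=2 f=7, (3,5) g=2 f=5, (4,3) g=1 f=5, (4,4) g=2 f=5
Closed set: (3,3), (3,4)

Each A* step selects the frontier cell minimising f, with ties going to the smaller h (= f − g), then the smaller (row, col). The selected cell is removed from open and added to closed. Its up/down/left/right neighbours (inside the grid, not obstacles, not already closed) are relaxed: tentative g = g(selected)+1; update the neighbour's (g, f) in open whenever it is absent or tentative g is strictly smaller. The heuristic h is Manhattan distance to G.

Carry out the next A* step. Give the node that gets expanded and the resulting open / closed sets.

expanded=(3,5); open=[(2,4) g=2 f=7, (2,5) g=3 f=7, (4,3) g=1 f=5, (4,4) g=2 f=5, (4,5) g=3 f=5]; closed=[(3,3), (3,4), (3,5)]

step 1: expand (3,5) (f=5, h=3) → closed; open now [(2,4) g=2 f=7, (2,5) g=3 f=7, (4,3) g=1 f=5, (4,4) g=2 f=5, (4,5) g=3 f=5]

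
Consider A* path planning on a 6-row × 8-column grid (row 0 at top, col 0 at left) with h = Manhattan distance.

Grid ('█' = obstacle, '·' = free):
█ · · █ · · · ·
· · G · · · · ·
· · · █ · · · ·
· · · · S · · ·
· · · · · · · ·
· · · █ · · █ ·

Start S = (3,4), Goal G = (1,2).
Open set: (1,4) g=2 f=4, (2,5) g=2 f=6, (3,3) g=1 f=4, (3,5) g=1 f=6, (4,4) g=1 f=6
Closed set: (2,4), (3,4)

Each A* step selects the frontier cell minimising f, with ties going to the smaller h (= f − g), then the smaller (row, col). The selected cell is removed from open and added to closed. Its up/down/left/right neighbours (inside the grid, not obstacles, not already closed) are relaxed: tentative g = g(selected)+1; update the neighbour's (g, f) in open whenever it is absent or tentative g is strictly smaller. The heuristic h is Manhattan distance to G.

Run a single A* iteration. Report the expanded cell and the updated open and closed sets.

step 1: expand (1,4) (f=4, h=2) → closed; open now [(0,4) g=3 f=6, (1,3) g=3 f=4, (1,5) g=3 f=6, (2,5) g=2 f=6, (3,3) g=1 f=4, (3,5) g=1 f=6, (4,4) g=1 f=6]

expanded=(1,4); open=[(0,4) g=3 f=6, (1,3) g=3 f=4, (1,5) g=3 f=6, (2,5) g=2 f=6, (3,3) g=1 f=4, (3,5) g=1 f=6, (4,4) g=1 f=6]; closed=[(1,4), (2,4), (3,4)]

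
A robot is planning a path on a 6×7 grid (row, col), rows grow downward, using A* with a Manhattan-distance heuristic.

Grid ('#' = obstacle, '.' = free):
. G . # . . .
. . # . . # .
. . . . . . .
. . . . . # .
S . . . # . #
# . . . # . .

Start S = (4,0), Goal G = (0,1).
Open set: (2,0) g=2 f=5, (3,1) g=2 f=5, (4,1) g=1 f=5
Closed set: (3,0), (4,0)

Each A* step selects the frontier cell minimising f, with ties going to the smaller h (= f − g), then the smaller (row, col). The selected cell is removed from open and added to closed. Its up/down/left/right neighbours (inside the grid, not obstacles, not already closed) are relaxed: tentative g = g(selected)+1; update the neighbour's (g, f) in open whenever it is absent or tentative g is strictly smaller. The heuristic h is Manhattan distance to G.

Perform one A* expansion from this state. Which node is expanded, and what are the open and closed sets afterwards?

step 1: expand (2,0) (f=5, h=3) → closed; open now [(1,0) g=3 f=5, (2,1) g=3 f=5, (3,1) g=2 f=5, (4,1) g=1 f=5]

expanded=(2,0); open=[(1,0) g=3 f=5, (2,1) g=3 f=5, (3,1) g=2 f=5, (4,1) g=1 f=5]; closed=[(2,0), (3,0), (4,0)]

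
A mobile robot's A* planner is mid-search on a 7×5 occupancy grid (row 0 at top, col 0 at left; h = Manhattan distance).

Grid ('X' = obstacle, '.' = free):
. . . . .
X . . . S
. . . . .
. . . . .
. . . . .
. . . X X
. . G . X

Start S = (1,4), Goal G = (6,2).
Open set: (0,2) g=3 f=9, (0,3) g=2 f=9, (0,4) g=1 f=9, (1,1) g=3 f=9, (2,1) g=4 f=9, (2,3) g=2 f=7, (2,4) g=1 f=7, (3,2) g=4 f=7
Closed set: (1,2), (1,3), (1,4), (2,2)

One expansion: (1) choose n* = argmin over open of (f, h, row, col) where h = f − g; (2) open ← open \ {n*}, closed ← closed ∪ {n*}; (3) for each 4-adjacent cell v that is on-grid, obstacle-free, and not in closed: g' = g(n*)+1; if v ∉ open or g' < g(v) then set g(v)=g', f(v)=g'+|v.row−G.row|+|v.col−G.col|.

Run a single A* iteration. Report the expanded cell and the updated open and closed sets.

step 1: expand (3,2) (f=7, h=3) → closed; open now [(0,2) g=3 f=9, (0,3) g=2 f=9, (0,4) g=1 f=9, (1,1) g=3 f=9, (2,1) g=4 f=9, (2,3) g=2 f=7, (2,4) g=1 f=7, (3,1) g=5 f=9, (3,3) g=5 f=9, (4,2) g=5 f=7]

expanded=(3,2); open=[(0,2) g=3 f=9, (0,3) g=2 f=9, (0,4) g=1 f=9, (1,1) g=3 f=9, (2,1) g=4 f=9, (2,3) g=2 f=7, (2,4) g=1 f=7, (3,1) g=5 f=9, (3,3) g=5 f=9, (4,2) g=5 f=7]; closed=[(1,2), (1,3), (1,4), (2,2), (3,2)]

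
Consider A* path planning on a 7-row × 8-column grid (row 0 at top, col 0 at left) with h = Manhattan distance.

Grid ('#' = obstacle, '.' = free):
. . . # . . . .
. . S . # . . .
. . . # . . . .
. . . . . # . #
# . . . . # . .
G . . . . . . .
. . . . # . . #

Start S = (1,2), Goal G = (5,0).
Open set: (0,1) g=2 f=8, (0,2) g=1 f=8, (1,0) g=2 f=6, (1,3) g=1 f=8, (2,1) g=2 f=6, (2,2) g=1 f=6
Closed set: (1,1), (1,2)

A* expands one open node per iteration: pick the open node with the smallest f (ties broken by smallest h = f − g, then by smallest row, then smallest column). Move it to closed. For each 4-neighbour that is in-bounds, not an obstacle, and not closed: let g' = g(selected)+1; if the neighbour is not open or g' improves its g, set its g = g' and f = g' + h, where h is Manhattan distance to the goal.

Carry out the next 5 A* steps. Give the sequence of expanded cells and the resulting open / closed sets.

order=[(1,0) → (2,0) → (3,0) → (2,1) → (3,1)]; open=[(0,0) g=3 f=8, (0,1) g=2 f=8, (0,2) g=1 f=8, (1,3) g=1 f=8, (2,2) g=1 f=6, (3,2) g=4 f=8, (4,1) g=4 f=6]; closed=[(1,0), (1,1), (1,2), (2,0), (2,1), (3,0), (3,1)]

step 1: expand (1,0) (f=6, h=4) → closed; open now [(0,0) g=3 f=8, (0,1) g=2 f=8, (0,2) g=1 f=8, (1,3) g=1 f=8, (2,0) g=3 f=6, (2,1) g=2 f=6, (2,2) g=1 f=6]
step 2: expand (2,0) (f=6, h=3) → closed; open now [(0,0) g=3 f=8, (0,1) g=2 f=8, (0,2) g=1 f=8, (1,3) g=1 f=8, (2,1) g=2 f=6, (2,2) g=1 f=6, (3,0) g=4 f=6]
step 3: expand (3,0) (f=6, h=2) → closed; open now [(0,0) g=3 f=8, (0,1) g=2 f=8, (0,2) g=1 f=8, (1,3) g=1 f=8, (2,1) g=2 f=6, (2,2) g=1 f=6, (3,1) g=5 f=8]
step 4: expand (2,1) (f=6, h=4) → closed; open now [(0,0) g=3 f=8, (0,1) g=2 f=8, (0,2) g=1 f=8, (1,3) g=1 f=8, (2,2) g=1 f=6, (3,1) g=3 f=6]
step 5: expand (3,1) (f=6, h=3) → closed; open now [(0,0) g=3 f=8, (0,1) g=2 f=8, (0,2) g=1 f=8, (1,3) g=1 f=8, (2,2) g=1 f=6, (3,2) g=4 f=8, (4,1) g=4 f=6]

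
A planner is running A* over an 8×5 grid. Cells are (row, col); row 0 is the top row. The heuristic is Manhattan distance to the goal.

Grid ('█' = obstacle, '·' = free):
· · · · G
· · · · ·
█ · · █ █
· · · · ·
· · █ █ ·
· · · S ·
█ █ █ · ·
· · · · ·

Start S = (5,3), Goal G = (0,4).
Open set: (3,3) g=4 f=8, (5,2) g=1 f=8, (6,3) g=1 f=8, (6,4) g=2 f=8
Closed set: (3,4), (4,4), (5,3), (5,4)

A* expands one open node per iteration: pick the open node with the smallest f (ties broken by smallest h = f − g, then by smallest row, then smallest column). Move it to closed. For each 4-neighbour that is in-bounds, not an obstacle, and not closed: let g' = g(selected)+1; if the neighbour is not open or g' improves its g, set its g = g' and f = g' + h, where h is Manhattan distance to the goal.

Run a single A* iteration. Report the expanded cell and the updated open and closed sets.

step 1: expand (3,3) (f=8, h=4) → closed; open now [(3,2) g=5 f=10, (5,2) g=1 f=8, (6,3) g=1 f=8, (6,4) g=2 f=8]

expanded=(3,3); open=[(3,2) g=5 f=10, (5,2) g=1 f=8, (6,3) g=1 f=8, (6,4) g=2 f=8]; closed=[(3,3), (3,4), (4,4), (5,3), (5,4)]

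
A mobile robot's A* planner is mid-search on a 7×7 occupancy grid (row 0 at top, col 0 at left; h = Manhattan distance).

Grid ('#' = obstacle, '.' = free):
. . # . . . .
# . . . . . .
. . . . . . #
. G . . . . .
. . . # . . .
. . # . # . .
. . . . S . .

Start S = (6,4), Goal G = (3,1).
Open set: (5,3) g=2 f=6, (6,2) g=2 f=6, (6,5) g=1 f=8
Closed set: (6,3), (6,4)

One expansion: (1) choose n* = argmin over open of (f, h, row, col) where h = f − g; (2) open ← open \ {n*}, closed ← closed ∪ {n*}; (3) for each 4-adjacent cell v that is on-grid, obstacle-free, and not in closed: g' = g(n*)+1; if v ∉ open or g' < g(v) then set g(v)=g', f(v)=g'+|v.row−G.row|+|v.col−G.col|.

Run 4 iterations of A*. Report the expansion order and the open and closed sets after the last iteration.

order=[(5,3) → (6,2) → (6,1) → (5,1)]; open=[(4,1) g=5 f=6, (5,0) g=5 f=8, (6,0) g=4 f=8, (6,5) g=1 f=8]; closed=[(5,1), (5,3), (6,1), (6,2), (6,3), (6,4)]

step 1: expand (5,3) (f=6, h=4) → closed; open now [(6,2) g=2 f=6, (6,5) g=1 f=8]
step 2: expand (6,2) (f=6, h=4) → closed; open now [(6,1) g=3 f=6, (6,5) g=1 f=8]
step 3: expand (6,1) (f=6, h=3) → closed; open now [(5,1) g=4 f=6, (6,0) g=4 f=8, (6,5) g=1 f=8]
step 4: expand (5,1) (f=6, h=2) → closed; open now [(4,1) g=5 f=6, (5,0) g=5 f=8, (6,0) g=4 f=8, (6,5) g=1 f=8]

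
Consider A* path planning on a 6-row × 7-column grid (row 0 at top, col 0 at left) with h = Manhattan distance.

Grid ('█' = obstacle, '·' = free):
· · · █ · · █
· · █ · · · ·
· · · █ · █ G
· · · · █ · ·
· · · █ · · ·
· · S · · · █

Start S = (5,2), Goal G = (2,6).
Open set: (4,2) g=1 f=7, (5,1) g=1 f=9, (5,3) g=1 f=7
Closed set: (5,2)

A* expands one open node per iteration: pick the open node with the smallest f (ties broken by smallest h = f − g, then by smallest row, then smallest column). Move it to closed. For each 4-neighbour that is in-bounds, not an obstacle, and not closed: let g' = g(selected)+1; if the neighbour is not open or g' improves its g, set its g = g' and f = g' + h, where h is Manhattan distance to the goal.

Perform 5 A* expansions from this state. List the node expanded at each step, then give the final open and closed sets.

step 1: expand (4,2) (f=7, h=6) → closed; open now [(3,2) g=2 f=7, (4,1) g=2 f=9, (5,1) g=1 f=9, (5,3) g=1 f=7]
step 2: expand (3,2) (f=7, h=5) → closed; open now [(2,2) g=3 f=7, (3,1) g=3 f=9, (3,3) g=3 f=7, (4,1) g=2 f=9, (5,1) g=1 f=9, (5,3) g=1 f=7]
step 3: expand (2,2) (f=7, h=4) → closed; open now [(2,1) g=4 f=9, (3,1) g=3 f=9, (3,3) g=3 f=7, (4,1) g=2 f=9, (5,1) g=1 f=9, (5,3) g=1 f=7]
step 4: expand (3,3) (f=7, h=4) → closed; open now [(2,1) g=4 f=9, (3,1) g=3 f=9, (4,1) g=2 f=9, (5,1) g=1 f=9, (5,3) g=1 f=7]
step 5: expand (5,3) (f=7, h=6) → closed; open now [(2,1) g=4 f=9, (3,1) g=3 f=9, (4,1) g=2 f=9, (5,1) g=1 f=9, (5,4) g=2 f=7]

order=[(4,2) → (3,2) → (2,2) → (3,3) → (5,3)]; open=[(2,1) g=4 f=9, (3,1) g=3 f=9, (4,1) g=2 f=9, (5,1) g=1 f=9, (5,4) g=2 f=7]; closed=[(2,2), (3,2), (3,3), (4,2), (5,2), (5,3)]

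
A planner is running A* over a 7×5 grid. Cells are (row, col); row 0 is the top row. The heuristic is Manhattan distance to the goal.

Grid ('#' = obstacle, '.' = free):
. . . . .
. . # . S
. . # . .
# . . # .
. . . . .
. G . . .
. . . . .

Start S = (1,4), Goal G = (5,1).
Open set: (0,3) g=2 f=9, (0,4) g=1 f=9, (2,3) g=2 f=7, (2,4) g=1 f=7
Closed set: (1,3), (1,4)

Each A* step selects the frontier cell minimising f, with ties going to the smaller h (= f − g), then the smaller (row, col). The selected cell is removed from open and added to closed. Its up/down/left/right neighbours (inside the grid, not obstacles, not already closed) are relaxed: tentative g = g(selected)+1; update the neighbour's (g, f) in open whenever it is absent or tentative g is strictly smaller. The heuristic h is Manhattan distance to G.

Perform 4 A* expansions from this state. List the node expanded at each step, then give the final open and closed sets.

step 1: expand (2,3) (f=7, h=5) → closed; open now [(0,3) g=2 f=9, (0,4) g=1 f=9, (2,4) g=1 f=7]
step 2: expand (2,4) (f=7, h=6) → closed; open now [(0,3) g=2 f=9, (0,4) g=1 f=9, (3,4) g=2 f=7]
step 3: expand (3,4) (f=7, h=5) → closed; open now [(0,3) g=2 f=9, (0,4) g=1 f=9, (4,4) g=3 f=7]
step 4: expand (4,4) (f=7, h=4) → closed; open now [(0,3) g=2 f=9, (0,4) g=1 f=9, (4,3) g=4 f=7, (5,4) g=4 f=7]

order=[(2,3) → (2,4) → (3,4) → (4,4)]; open=[(0,3) g=2 f=9, (0,4) g=1 f=9, (4,3) g=4 f=7, (5,4) g=4 f=7]; closed=[(1,3), (1,4), (2,3), (2,4), (3,4), (4,4)]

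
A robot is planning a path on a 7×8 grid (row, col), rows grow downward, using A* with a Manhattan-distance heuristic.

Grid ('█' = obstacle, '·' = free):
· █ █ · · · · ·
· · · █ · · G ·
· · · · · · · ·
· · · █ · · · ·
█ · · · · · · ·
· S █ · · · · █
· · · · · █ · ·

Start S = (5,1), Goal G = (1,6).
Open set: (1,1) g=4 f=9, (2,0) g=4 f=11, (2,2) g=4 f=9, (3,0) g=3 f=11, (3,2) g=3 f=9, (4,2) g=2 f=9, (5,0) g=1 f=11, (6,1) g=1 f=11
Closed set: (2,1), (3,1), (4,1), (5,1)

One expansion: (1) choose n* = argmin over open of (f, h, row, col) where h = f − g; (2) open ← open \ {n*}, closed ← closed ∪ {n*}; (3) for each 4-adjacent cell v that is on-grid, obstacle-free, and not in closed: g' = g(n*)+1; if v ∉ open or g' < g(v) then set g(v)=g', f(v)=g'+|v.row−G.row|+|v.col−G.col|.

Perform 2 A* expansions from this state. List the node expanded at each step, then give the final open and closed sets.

order=[(1,1) → (1,2)]; open=[(1,0) g=5 f=11, (2,0) g=4 f=11, (2,2) g=4 f=9, (3,0) g=3 f=11, (3,2) g=3 f=9, (4,2) g=2 f=9, (5,0) g=1 f=11, (6,1) g=1 f=11]; closed=[(1,1), (1,2), (2,1), (3,1), (4,1), (5,1)]

step 1: expand (1,1) (f=9, h=5) → closed; open now [(1,0) g=5 f=11, (1,2) g=5 f=9, (2,0) g=4 f=11, (2,2) g=4 f=9, (3,0) g=3 f=11, (3,2) g=3 f=9, (4,2) g=2 f=9, (5,0) g=1 f=11, (6,1) g=1 f=11]
step 2: expand (1,2) (f=9, h=4) → closed; open now [(1,0) g=5 f=11, (2,0) g=4 f=11, (2,2) g=4 f=9, (3,0) g=3 f=11, (3,2) g=3 f=9, (4,2) g=2 f=9, (5,0) g=1 f=11, (6,1) g=1 f=11]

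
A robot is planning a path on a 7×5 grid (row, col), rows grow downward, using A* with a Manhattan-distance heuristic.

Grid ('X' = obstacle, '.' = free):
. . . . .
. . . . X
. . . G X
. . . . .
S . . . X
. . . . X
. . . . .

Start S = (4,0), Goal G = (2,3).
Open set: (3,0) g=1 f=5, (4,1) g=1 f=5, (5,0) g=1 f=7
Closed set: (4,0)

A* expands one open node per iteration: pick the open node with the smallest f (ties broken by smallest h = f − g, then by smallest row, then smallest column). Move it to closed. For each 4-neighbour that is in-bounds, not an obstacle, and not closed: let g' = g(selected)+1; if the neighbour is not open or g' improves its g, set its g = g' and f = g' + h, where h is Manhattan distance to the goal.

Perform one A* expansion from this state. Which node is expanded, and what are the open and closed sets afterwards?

step 1: expand (3,0) (f=5, h=4) → closed; open now [(2,0) g=2 f=5, (3,1) g=2 f=5, (4,1) g=1 f=5, (5,0) g=1 f=7]

expanded=(3,0); open=[(2,0) g=2 f=5, (3,1) g=2 f=5, (4,1) g=1 f=5, (5,0) g=1 f=7]; closed=[(3,0), (4,0)]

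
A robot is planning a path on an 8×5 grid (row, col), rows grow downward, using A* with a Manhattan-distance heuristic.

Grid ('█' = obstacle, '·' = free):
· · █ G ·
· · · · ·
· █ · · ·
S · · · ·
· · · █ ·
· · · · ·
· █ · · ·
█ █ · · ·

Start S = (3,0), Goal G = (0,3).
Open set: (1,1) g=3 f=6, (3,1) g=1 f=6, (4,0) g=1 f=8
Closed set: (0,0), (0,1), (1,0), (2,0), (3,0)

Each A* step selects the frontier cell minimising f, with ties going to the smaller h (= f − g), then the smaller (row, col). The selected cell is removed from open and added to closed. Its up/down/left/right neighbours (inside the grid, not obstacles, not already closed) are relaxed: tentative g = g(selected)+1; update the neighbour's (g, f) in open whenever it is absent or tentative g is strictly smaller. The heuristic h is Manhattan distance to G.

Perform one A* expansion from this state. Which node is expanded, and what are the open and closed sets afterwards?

expanded=(1,1); open=[(1,2) g=4 f=6, (3,1) g=1 f=6, (4,0) g=1 f=8]; closed=[(0,0), (0,1), (1,0), (1,1), (2,0), (3,0)]

step 1: expand (1,1) (f=6, h=3) → closed; open now [(1,2) g=4 f=6, (3,1) g=1 f=6, (4,0) g=1 f=8]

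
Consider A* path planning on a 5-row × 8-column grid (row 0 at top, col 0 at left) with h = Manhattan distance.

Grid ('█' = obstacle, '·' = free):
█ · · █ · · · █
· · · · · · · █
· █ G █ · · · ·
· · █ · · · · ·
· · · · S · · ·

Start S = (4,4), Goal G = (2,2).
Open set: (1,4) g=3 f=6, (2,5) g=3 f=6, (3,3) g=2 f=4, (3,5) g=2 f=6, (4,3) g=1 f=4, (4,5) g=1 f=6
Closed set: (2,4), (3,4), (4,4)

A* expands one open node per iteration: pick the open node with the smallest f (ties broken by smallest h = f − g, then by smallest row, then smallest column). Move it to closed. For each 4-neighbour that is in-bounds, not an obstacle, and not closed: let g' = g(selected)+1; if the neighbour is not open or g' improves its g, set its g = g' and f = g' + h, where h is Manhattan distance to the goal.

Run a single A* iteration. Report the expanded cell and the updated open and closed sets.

expanded=(3,3); open=[(1,4) g=3 f=6, (2,5) g=3 f=6, (3,5) g=2 f=6, (4,3) g=1 f=4, (4,5) g=1 f=6]; closed=[(2,4), (3,3), (3,4), (4,4)]

step 1: expand (3,3) (f=4, h=2) → closed; open now [(1,4) g=3 f=6, (2,5) g=3 f=6, (3,5) g=2 f=6, (4,3) g=1 f=4, (4,5) g=1 f=6]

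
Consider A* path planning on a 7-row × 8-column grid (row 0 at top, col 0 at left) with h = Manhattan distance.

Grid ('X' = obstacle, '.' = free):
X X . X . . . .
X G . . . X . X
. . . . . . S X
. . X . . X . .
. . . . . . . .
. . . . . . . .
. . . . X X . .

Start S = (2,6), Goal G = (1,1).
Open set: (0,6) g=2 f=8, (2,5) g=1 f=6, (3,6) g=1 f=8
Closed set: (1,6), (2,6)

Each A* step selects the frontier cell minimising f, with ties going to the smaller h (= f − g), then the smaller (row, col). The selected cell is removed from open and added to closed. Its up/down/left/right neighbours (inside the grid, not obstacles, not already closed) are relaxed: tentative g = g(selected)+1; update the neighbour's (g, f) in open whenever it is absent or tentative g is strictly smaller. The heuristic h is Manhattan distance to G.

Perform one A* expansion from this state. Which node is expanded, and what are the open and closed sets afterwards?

step 1: expand (2,5) (f=6, h=5) → closed; open now [(0,6) g=2 f=8, (2,4) g=2 f=6, (3,6) g=1 f=8]

expanded=(2,5); open=[(0,6) g=2 f=8, (2,4) g=2 f=6, (3,6) g=1 f=8]; closed=[(1,6), (2,5), (2,6)]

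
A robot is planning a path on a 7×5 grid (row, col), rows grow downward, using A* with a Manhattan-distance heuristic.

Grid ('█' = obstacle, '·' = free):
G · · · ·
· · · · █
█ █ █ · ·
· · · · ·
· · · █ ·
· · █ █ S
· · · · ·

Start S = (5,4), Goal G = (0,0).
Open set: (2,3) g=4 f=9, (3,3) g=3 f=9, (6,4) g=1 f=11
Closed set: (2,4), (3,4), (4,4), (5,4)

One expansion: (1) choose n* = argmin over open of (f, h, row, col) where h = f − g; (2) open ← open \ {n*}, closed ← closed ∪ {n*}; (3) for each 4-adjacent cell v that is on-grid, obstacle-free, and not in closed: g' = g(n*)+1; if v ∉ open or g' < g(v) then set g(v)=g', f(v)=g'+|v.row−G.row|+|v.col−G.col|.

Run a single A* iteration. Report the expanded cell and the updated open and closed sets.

step 1: expand (2,3) (f=9, h=5) → closed; open now [(1,3) g=5 f=9, (3,3) g=3 f=9, (6,4) g=1 f=11]

expanded=(2,3); open=[(1,3) g=5 f=9, (3,3) g=3 f=9, (6,4) g=1 f=11]; closed=[(2,3), (2,4), (3,4), (4,4), (5,4)]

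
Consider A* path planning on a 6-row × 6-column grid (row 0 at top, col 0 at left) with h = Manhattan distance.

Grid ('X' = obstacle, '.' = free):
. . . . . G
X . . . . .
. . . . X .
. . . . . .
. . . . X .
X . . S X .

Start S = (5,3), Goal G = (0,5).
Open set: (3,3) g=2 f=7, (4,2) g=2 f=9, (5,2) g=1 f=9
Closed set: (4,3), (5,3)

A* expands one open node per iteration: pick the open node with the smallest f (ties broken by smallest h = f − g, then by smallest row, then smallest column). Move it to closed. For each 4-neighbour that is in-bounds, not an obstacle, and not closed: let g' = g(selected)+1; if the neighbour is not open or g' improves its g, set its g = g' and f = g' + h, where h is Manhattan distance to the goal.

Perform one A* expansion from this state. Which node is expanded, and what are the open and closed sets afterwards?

step 1: expand (3,3) (f=7, h=5) → closed; open now [(2,3) g=3 f=7, (3,2) g=3 f=9, (3,4) g=3 f=7, (4,2) g=2 f=9, (5,2) g=1 f=9]

expanded=(3,3); open=[(2,3) g=3 f=7, (3,2) g=3 f=9, (3,4) g=3 f=7, (4,2) g=2 f=9, (5,2) g=1 f=9]; closed=[(3,3), (4,3), (5,3)]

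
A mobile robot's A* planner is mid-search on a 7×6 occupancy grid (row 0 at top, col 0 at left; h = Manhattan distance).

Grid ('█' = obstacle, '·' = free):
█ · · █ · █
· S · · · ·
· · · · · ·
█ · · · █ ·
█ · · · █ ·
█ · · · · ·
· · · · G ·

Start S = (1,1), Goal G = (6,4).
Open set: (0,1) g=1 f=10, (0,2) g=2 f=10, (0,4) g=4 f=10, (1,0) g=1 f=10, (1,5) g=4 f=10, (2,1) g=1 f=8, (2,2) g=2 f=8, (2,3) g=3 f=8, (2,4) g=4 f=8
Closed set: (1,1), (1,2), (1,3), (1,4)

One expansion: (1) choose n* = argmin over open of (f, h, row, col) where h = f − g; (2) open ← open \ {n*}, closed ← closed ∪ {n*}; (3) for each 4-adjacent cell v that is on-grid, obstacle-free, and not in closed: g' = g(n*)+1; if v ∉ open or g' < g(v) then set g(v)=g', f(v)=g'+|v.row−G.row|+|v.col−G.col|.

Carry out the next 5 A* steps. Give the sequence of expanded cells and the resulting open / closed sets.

order=[(2,4) → (2,3) → (3,3) → (4,3) → (5,3)]; open=[(0,1) g=1 f=10, (0,2) g=2 f=10, (0,4) g=4 f=10, (1,0) g=1 f=10, (1,5) g=4 f=10, (2,1) g=1 f=8, (2,2) g=2 f=8, (2,5) g=5 f=10, (3,2) g=5 f=10, (4,2) g=6 f=10, (5,2) g=7 f=10, (5,4) g=7 f=8, (6,3) g=7 f=8]; closed=[(1,1), (1,2), (1,3), (1,4), (2,3), (2,4), (3,3), (4,3), (5,3)]

step 1: expand (2,4) (f=8, h=4) → closed; open now [(0,1) g=1 f=10, (0,2) g=2 f=10, (0,4) g=4 f=10, (1,0) g=1 f=10, (1,5) g=4 f=10, (2,1) g=1 f=8, (2,2) g=2 f=8, (2,3) g=3 f=8, (2,5) g=5 f=10]
step 2: expand (2,3) (f=8, h=5) → closed; open now [(0,1) g=1 f=10, (0,2) g=2 f=10, (0,4) g=4 f=10, (1,0) g=1 f=10, (1,5) g=4 f=10, (2,1) g=1 f=8, (2,2) g=2 f=8, (2,5) g=5 f=10, (3,3) g=4 f=8]
step 3: expand (3,3) (f=8, h=4) → closed; open now [(0,1) g=1 f=10, (0,2) g=2 f=10, (0,4) g=4 f=10, (1,0) g=1 f=10, (1,5) g=4 f=10, (2,1) g=1 f=8, (2,2) g=2 f=8, (2,5) g=5 f=10, (3,2) g=5 f=10, (4,3) g=5 f=8]
step 4: expand (4,3) (f=8, h=3) → closed; open now [(0,1) g=1 f=10, (0,2) g=2 f=10, (0,4) g=4 f=10, (1,0) g=1 f=10, (1,5) g=4 f=10, (2,1) g=1 f=8, (2,2) g=2 f=8, (2,5) g=5 f=10, (3,2) g=5 f=10, (4,2) g=6 f=10, (5,3) g=6 f=8]
step 5: expand (5,3) (f=8, h=2) → closed; open now [(0,1) g=1 f=10, (0,2) g=2 f=10, (0,4) g=4 f=10, (1,0) g=1 f=10, (1,5) g=4 f=10, (2,1) g=1 f=8, (2,2) g=2 f=8, (2,5) g=5 f=10, (3,2) g=5 f=10, (4,2) g=6 f=10, (5,2) g=7 f=10, (5,4) g=7 f=8, (6,3) g=7 f=8]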